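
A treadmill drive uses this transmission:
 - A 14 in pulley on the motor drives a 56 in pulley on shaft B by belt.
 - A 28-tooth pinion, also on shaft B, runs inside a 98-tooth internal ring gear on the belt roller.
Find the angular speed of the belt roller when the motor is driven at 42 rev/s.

Belt: ratio = 56/14 = 4, so shaft B turns at 42 / 4 = 10.5 rev/s.
Internal gear: ratio = 98/28 = 3.5, so the belt roller turns at 10.5 / 3.5 = 3 rev/s.

3 rev/s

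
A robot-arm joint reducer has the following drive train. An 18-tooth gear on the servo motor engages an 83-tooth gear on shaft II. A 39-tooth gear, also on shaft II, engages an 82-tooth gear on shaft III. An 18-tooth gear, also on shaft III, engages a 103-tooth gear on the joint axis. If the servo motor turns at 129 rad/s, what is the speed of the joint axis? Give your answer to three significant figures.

the servo motor → shaft II (gear mesh, 83/18): 129 ÷ 4.6111 = 27.976 rad/s
shaft II → shaft III (gear mesh, 82/39): 27.976 ÷ 2.1026 = 13.306 rad/s
shaft III → the joint axis (gear mesh, 103/18): 13.306 ÷ 5.7222 = 2.3253 rad/s

2.33 rad/s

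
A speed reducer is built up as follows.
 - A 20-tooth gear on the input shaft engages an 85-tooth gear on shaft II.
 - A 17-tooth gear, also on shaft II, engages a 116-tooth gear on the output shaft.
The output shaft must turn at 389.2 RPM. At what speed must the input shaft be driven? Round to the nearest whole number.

Overall ratio R = 4.25 × 6.8235 = 29.
Required input speed = output speed × R = 389.2 × 29 = 11287 RPM.

11287 RPM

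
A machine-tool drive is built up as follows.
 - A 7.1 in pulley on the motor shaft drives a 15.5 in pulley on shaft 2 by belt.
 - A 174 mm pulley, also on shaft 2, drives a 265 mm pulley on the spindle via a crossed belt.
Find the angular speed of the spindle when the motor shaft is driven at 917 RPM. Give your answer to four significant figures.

the motor shaft → shaft 2 (belt, 15.5/7.1): 917 ÷ 2.1831 = 420.05 RPM
shaft 2 → the spindle (belt, 265/174): 420.05 ÷ 1.523 = 275.8 RPM

275.8 RPM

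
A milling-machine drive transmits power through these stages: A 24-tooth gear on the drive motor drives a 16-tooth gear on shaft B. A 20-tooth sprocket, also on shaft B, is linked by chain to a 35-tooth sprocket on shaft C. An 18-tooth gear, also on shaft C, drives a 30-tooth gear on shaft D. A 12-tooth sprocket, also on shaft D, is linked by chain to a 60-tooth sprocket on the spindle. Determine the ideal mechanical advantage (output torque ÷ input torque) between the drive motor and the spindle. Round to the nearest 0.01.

9.72

Each stage contributes driven/driver: gear mesh 16/24 = 0.66667, chain 35/20 = 1.75, gear mesh 30/18 = 1.6667, chain 60/12 = 5.
Overall: 0.66667 × 1.75 × 1.6667 × 5 = 9.7222.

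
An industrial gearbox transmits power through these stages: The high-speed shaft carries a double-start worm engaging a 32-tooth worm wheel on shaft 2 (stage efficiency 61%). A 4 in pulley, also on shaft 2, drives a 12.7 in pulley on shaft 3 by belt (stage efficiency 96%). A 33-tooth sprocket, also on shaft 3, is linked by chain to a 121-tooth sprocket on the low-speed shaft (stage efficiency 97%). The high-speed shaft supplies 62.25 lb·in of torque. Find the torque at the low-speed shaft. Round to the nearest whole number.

6586 lb·in

worm 32/2 = 16 → τ = 62.25·16·0.61 = 607.56 lb·in
belt 12.7/4 = 3.175 → τ = 607.56·3.175·0.96 = 1851.8 lb·in
chain 121/33 = 3.6667 → τ = 1851.8·3.6667·0.97 = 6586.4 lb·in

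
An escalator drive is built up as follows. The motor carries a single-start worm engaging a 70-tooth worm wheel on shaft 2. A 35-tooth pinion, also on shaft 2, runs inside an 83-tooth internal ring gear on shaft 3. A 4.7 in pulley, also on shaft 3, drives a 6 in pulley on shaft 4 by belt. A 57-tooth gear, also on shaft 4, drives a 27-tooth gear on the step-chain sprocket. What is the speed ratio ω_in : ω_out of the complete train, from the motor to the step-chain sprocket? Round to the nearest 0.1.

100.4

Each stage contributes driven/driver: worm 70/1 = 70, internal gear 83/35 = 2.3714, belt 6/4.7 = 1.2766, gear mesh 27/57 = 0.47368.
Overall: 70 × 2.3714 × 1.2766 × 0.47368 = 100.38.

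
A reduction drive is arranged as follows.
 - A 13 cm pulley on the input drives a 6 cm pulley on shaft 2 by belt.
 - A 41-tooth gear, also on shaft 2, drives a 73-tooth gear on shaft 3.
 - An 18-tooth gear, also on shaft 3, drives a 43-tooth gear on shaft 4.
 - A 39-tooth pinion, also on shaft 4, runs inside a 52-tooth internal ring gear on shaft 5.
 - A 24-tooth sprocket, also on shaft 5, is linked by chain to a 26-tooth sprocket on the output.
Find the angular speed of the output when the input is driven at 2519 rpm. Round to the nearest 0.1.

888.4 rpm

belt 6/13 = 0.46154 → 2519/0.46154 = 5457.8 rpm
gear mesh 73/41 = 1.7805 → 5457.8/1.7805 = 3065.4 rpm
gear mesh 43/18 = 2.3889 → 3065.4/2.3889 = 1283.2 rpm
internal gear 52/39 = 1.3333 → 1283.2/1.3333 = 962.38 rpm
chain 26/24 = 1.0833 → 962.38/1.0833 = 888.35 rpm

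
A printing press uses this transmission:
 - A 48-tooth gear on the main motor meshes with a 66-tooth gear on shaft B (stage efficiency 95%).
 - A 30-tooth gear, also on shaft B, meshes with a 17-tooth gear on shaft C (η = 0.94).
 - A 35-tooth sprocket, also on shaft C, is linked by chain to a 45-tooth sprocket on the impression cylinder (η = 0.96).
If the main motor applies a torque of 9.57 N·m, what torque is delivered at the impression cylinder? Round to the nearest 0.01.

Gear mesh: ratio = 66/48 = 1.375; torque at shaft B = 9.57 × 1.375 × 0.95 = 12.501 N·m.
Gear mesh: ratio = 17/30 = 0.56667; torque at shaft C = 12.501 × 0.56667 × 0.94 = 6.6588 N·m.
Chain: ratio = 45/35 = 1.2857; torque at the impression cylinder = 6.6588 × 1.2857 × 0.96 = 8.2188 N·m.

8.22 N·m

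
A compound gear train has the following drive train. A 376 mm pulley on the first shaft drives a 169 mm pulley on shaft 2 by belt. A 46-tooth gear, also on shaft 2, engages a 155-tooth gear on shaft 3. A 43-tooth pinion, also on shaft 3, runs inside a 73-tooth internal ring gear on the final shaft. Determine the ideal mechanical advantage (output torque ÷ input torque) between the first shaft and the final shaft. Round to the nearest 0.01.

2.57

Each stage contributes driven/driver: belt 169/376 = 0.44947, gear mesh 155/46 = 3.3696, internal gear 73/43 = 1.6977.
Overall: 0.44947 × 3.3696 × 1.6977 = 2.5711.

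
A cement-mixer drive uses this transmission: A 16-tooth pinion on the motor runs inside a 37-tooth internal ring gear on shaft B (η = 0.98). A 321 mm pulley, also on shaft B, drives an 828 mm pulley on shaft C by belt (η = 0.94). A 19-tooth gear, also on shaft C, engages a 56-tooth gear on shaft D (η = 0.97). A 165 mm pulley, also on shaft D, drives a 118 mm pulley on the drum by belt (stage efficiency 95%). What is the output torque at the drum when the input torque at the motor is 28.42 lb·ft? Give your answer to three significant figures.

internal gear 37/16 = 2.3125 → τ = 28.42·2.3125·0.98 = 64.407 lb·ft
belt 828/321 = 2.5794 → τ = 64.407·2.5794·0.94 = 156.17 lb·ft
gear mesh 56/19 = 2.9474 → τ = 156.17·2.9474·0.97 = 446.47 lb·ft
belt 118/165 = 0.71515 → τ = 446.47·0.71515·0.95 = 303.33 lb·ft

303 lb·ft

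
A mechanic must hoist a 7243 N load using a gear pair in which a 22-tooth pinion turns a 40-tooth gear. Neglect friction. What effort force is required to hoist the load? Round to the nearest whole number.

Gear pair MA = 40/22 = 1.8182.
Effort = load / MA = 7243 / 1.8182 = 3983.7 N.

3984 N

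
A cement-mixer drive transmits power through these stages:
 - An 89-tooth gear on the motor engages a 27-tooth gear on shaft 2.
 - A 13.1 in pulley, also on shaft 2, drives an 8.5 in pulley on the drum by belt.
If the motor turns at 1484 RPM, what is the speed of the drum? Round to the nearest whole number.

7539 RPM

the motor → shaft 2 (gear mesh, 27/89): 1484 ÷ 0.30337 = 4891.7 RPM
shaft 2 → the drum (belt, 8.5/13.1): 4891.7 ÷ 0.64885 = 7539 RPM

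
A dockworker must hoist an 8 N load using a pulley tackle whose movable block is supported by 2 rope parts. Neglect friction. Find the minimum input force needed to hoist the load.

Block-and-tackle MA = number of supporting rope parts = 2.
Effort = load / MA = 8 / 2 = 4 N.

4 N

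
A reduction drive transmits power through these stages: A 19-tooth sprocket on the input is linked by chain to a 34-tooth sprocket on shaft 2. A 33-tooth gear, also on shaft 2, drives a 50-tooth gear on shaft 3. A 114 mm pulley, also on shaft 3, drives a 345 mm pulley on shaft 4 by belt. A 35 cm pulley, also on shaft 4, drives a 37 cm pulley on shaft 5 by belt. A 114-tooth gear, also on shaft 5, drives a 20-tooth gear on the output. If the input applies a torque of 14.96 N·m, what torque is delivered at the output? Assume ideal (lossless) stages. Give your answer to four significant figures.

22.77 N·m

chain 34/19 = 1.7895 → τ = 14.96·1.7895 = 26.771 N·m
gear mesh 50/33 = 1.5152 → τ = 26.771·1.5152 = 40.561 N·m
belt 345/114 = 3.0263 → τ = 40.561·3.0263 = 122.75 N·m
belt 37/35 = 1.0571 → τ = 122.75·1.0571 = 129.77 N·m
gear mesh 20/114 = 0.17544 → τ = 129.77·0.17544 = 22.766 N·m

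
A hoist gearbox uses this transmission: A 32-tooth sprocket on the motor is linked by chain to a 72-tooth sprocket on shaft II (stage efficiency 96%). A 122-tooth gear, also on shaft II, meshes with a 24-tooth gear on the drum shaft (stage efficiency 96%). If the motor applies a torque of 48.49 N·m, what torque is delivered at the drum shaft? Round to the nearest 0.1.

chain 72/32 = 2.25 → τ = 48.49·2.25·0.96 = 104.74 N·m
gear mesh 24/122 = 0.19672 → τ = 104.74·0.19672·0.96 = 19.78 N·m

19.8 N·m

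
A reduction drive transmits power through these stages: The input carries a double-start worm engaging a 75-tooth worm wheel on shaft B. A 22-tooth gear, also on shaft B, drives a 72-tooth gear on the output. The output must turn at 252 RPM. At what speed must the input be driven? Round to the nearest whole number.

30927 RPM

Overall ratio R = 37.5 × 3.2727 = 122.73.
Required input speed = output speed × R = 252 × 122.73 = 30927 RPM.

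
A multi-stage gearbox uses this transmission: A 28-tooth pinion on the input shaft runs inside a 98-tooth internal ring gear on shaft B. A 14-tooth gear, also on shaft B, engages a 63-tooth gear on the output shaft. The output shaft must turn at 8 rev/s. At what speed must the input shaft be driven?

Overall ratio R = 3.5 × 4.5 = 15.75.
Required input speed = output speed × R = 8 × 15.75 = 126 rev/s.

126 rev/s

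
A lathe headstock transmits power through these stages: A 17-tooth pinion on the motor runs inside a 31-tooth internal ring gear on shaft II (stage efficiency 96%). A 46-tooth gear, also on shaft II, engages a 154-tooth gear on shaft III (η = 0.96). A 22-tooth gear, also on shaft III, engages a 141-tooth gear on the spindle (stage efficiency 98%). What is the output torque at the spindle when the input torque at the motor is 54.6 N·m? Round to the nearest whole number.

Internal gear: ratio = 31/17 = 1.8235; torque at shaft II = 54.6 × 1.8235 × 0.96 = 95.582 N·m.
Gear mesh: ratio = 154/46 = 3.3478; torque at shaft III = 95.582 × 3.3478 × 0.96 = 307.19 N·m.
Gear mesh: ratio = 141/22 = 6.4091; torque at the spindle = 307.19 × 6.4091 × 0.98 = 1929.4 N·m.

1929 N·m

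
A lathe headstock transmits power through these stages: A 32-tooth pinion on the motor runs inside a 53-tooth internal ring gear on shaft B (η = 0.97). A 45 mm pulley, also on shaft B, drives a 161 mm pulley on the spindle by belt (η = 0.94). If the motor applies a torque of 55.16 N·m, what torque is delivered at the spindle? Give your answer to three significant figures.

internal gear 53/32 = 1.6562 → τ = 55.16·1.6562·0.97 = 88.618 N·m
belt 161/45 = 3.5778 → τ = 88.618·3.5778·0.94 = 298.03 N·m

298 N·m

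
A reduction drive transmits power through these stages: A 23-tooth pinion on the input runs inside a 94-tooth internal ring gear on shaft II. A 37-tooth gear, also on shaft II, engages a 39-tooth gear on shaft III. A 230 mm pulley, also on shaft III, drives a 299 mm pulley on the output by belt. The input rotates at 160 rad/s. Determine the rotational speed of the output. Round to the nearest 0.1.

Internal gear: ratio = 94/23 = 4.087, so shaft II turns at 160 / 4.087 = 39.149 rad/s.
Gear mesh: ratio = 39/37 = 1.0541, so shaft III turns at 39.149 / 1.0541 = 37.141 rad/s.
Belt: ratio = 299/230 = 1.3, so the output turns at 37.141 / 1.3 = 28.57 rad/s.

28.6 rad/s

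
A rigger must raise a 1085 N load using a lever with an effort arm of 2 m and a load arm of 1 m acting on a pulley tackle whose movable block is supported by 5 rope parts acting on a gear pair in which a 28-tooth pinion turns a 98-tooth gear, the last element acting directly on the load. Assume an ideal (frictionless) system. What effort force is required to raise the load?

Lever MA = effort arm / load arm = 2/1 = 2.
Block-and-tackle MA = number of supporting rope parts = 5.
Gear pair MA = 98/28 = 3.5.
Combined ideal MA = 2 × 5 × 3.5 = 35.
Effort = load / MA = 1085 / 35 = 31 N.

31 N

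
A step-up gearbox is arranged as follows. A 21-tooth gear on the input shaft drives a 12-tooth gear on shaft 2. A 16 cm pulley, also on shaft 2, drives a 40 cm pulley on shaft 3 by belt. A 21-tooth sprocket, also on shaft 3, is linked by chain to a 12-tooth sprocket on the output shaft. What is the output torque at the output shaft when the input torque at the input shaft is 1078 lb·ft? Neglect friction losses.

After the gear mesh (12/21): 1078 × 0.57143 = 616 lb·ft
After the belt (40/16): 616 × 2.5 = 1540 lb·ft
After the chain (12/21): 1540 × 0.57143 = 880 lb·ft

880 lb·ft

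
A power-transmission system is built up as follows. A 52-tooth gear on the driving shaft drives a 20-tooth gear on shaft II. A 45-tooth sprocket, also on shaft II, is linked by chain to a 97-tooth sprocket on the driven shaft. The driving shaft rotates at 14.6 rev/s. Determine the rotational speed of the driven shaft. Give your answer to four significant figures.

Gear mesh: ratio = 20/52 = 0.38462, so shaft II turns at 14.6 / 0.38462 = 37.96 rev/s.
Chain: ratio = 97/45 = 2.1556, so the driven shaft turns at 37.96 / 2.1556 = 17.61 rev/s.

17.61 rev/s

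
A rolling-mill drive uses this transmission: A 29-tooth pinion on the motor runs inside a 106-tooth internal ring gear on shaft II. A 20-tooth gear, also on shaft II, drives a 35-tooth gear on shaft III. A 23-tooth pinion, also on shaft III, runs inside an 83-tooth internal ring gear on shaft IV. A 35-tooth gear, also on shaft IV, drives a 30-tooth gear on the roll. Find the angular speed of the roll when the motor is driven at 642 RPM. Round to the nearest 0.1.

32.4 RPM

internal gear 106/29 = 3.6552 → 642/3.6552 = 175.64 RPM
gear mesh 35/20 = 1.75 → 175.64/1.75 = 100.37 RPM
internal gear 83/23 = 3.6087 → 100.37/3.6087 = 27.812 RPM
gear mesh 30/35 = 0.85714 → 27.812/0.85714 = 32.448 RPM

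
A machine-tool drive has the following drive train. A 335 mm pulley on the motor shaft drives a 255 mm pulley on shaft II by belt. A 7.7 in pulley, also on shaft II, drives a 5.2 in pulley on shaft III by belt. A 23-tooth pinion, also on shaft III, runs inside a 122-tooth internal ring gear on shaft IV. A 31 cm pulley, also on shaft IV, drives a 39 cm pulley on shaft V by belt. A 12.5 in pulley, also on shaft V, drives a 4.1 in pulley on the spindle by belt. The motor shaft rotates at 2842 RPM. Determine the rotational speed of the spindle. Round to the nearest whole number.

2526 RPM

Belt: ratio = 255/335 = 0.76119, so shaft II turns at 2842 / 0.76119 = 3733.6 RPM.
Belt: ratio = 5.2/7.7 = 0.67532, so shaft III turns at 3733.6 / 0.67532 = 5528.6 RPM.
Internal gear: ratio = 122/23 = 5.3043, so shaft IV turns at 5528.6 / 5.3043 = 1042.3 RPM.
Belt: ratio = 39/31 = 1.2581, so shaft V turns at 1042.3 / 1.2581 = 828.48 RPM.
Belt: ratio = 4.1/12.5 = 0.328, so the spindle turns at 828.48 / 0.328 = 2525.8 RPM.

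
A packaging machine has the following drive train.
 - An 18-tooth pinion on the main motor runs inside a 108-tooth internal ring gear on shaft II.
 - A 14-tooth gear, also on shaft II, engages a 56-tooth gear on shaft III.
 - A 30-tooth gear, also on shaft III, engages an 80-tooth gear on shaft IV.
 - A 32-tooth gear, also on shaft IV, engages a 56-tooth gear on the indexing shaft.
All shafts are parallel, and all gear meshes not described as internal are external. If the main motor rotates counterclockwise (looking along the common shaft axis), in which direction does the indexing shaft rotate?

the main motor → shaft II: internal mesh, same direction → CCW.
shaft II → shaft III: external mesh, 1 reversal → CW.
shaft III → shaft IV: external mesh, 1 reversal → CCW.
shaft IV → the indexing shaft: external mesh, 1 reversal → CW.
3 reversals in total — an odd number — so the indexing shaft turns opposite to the main motor.

clockwise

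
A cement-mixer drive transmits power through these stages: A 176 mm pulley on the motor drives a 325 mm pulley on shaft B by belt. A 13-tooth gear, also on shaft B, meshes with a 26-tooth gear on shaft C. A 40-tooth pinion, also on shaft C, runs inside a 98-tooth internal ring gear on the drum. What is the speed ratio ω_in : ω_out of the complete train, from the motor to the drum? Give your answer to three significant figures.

9.05

Each stage contributes driven/driver: belt 325/176 = 1.8466, gear mesh 26/13 = 2, internal gear 98/40 = 2.45.
Overall: 1.8466 × 2 × 2.45 = 9.0483.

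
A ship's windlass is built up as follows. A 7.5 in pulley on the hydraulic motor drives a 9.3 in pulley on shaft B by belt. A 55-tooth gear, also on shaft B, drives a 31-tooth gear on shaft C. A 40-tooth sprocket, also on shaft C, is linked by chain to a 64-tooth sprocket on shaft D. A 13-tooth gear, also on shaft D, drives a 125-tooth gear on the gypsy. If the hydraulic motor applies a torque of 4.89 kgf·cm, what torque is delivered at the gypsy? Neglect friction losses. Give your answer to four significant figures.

belt 9.3/7.5 = 1.24 → τ = 4.89·1.24 = 6.0636 kgf·cm
gear mesh 31/55 = 0.56364 → τ = 6.0636·0.56364 = 3.4177 kgf·cm
chain 64/40 = 1.6 → τ = 3.4177·1.6 = 5.4683 kgf·cm
gear mesh 125/13 = 9.6154 → τ = 5.4683·9.6154 = 52.579 kgf·cm

52.58 kgf·cm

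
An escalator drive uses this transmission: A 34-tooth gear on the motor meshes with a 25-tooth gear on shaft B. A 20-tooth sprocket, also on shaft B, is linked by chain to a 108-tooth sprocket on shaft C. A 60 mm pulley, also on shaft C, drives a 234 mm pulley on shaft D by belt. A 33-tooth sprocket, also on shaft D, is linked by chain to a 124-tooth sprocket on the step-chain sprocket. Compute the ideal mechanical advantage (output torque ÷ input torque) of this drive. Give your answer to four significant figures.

Each stage contributes driven/driver: gear mesh 25/34 = 0.73529, chain 108/20 = 5.4, belt 234/60 = 3.9, chain 124/33 = 3.7576.
Overall: 0.73529 × 5.4 × 3.9 × 3.7576 = 58.187.

58.19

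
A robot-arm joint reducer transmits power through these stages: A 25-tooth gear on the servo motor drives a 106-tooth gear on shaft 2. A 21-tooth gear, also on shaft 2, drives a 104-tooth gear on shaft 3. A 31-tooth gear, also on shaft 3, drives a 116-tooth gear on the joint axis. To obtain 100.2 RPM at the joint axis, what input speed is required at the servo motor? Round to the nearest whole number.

7873 RPM

Overall ratio R = 4.24 × 4.9524 × 3.7419 = 78.574.
Required input speed = output speed × R = 100.2 × 78.574 = 7873.1 RPM.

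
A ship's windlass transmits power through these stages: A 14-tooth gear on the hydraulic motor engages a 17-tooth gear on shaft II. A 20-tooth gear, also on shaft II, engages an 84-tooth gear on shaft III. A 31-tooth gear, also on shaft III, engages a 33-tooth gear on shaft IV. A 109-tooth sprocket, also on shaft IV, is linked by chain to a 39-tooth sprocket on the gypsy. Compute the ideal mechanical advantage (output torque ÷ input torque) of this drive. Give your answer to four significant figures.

1.942

Each stage contributes driven/driver: gear mesh 17/14 = 1.2143, gear mesh 84/20 = 4.2, gear mesh 33/31 = 1.0645, chain 39/109 = 0.3578.
Overall: 1.2143 × 4.2 × 1.0645 × 0.3578 = 1.9425.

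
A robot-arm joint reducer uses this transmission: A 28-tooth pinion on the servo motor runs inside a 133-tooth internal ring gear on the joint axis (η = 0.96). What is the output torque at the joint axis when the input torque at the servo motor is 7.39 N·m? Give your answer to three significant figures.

33.7 N·m

internal gear 133/28 = 4.75 → τ = 7.39·4.75·0.96 = 33.698 N·m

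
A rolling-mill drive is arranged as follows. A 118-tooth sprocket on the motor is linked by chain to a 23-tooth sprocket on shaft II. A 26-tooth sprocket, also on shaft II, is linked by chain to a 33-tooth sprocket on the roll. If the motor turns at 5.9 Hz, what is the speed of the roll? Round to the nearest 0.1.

23.8 Hz

the motor → shaft II (chain, 23/118): 5.9 ÷ 0.19492 = 30.27 Hz
shaft II → the roll (chain, 33/26): 30.27 ÷ 1.2692 = 23.849 Hz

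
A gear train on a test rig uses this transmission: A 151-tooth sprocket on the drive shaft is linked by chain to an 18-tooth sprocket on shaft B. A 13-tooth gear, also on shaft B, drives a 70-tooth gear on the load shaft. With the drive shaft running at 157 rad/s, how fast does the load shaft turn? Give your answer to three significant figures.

Chain: ratio = 18/151 = 0.11921, so shaft B turns at 157 / 0.11921 = 1317.1 rad/s.
Gear mesh: ratio = 70/13 = 5.3846, so the load shaft turns at 1317.1 / 5.3846 = 244.6 rad/s.

245 rad/s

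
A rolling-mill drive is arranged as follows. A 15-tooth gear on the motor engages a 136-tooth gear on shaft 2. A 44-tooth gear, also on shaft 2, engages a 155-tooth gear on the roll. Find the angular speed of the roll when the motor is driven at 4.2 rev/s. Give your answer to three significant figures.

Gear mesh: ratio = 136/15 = 9.0667, so shaft 2 turns at 4.2 / 9.0667 = 0.46324 rev/s.
Gear mesh: ratio = 155/44 = 3.5227, so the roll turns at 0.46324 / 3.5227 = 0.1315 rev/s.

0.131 rev/s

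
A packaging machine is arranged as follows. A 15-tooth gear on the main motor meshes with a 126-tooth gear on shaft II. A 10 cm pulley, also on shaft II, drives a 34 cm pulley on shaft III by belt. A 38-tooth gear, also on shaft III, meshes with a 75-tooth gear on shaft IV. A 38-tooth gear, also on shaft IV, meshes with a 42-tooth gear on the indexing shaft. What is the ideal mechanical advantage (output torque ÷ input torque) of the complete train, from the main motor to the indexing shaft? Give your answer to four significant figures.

62.30

Each stage contributes driven/driver: gear mesh 126/15 = 8.4, belt 34/10 = 3.4, gear mesh 75/38 = 1.9737, gear mesh 42/38 = 1.1053.
Overall: 8.4 × 3.4 × 1.9737 × 1.1053 = 62.302.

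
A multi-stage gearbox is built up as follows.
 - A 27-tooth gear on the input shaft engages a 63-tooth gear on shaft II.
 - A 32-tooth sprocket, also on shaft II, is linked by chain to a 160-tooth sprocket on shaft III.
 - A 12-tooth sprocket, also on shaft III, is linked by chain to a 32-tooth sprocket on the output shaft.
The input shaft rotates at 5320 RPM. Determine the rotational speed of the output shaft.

171 RPM

the input shaft → shaft II (gear mesh, 63/27): 5320 ÷ 2.3333 = 2280 RPM
shaft II → shaft III (chain, 160/32): 2280 ÷ 5 = 456 RPM
shaft III → the output shaft (chain, 32/12): 456 ÷ 2.6667 = 171 RPM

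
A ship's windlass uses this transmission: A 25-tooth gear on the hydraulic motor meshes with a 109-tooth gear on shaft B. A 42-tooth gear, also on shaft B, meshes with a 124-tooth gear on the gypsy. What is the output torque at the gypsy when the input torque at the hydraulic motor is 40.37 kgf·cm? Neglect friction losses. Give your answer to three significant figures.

520 kgf·cm

Gear mesh: ratio = 109/25 = 4.36; torque at shaft B = 40.37 × 4.36 = 176.01 kgf·cm.
Gear mesh: ratio = 124/42 = 2.9524; torque at the gypsy = 176.01 × 2.9524 = 519.66 kgf·cm.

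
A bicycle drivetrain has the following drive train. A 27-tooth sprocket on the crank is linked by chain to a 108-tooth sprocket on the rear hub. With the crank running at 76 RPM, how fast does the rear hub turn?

19 RPM

chain 108/27 = 4 → 76/4 = 19 RPM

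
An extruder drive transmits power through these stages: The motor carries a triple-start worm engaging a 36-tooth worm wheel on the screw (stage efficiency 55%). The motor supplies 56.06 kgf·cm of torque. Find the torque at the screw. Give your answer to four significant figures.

worm 36/3 = 12 → τ = 56.06·12·0.55 = 370 kgf·cm

370.0 kgf·cm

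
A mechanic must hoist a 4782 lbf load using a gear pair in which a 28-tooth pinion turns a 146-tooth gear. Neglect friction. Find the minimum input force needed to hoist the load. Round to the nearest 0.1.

917.1 lbf

Gear pair MA = 146/28 = 5.2143.
Effort = load / MA = 4782 / 5.2143 = 917.1 lbf.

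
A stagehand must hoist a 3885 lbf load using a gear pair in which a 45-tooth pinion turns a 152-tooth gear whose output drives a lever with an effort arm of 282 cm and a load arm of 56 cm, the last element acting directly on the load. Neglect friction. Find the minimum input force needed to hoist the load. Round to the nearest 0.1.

Gear pair MA = 152/45 = 3.3778.
Lever MA = effort arm / load arm = 282/56 = 5.0357.
Combined ideal MA = 3.3778 × 5.0357 = 17.01.
Effort = load / MA = 3885 / 17.01 = 228.4 lbf.

228.4 lbf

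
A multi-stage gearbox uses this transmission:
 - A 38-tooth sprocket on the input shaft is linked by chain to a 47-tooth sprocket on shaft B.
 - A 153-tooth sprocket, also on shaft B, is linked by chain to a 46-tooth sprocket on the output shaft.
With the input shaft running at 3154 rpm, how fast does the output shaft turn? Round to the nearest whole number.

8482 rpm

chain 47/38 = 1.2368 → 3154/1.2368 = 2550 rpm
chain 46/153 = 0.30065 → 2550/0.30065 = 8481.7 rpm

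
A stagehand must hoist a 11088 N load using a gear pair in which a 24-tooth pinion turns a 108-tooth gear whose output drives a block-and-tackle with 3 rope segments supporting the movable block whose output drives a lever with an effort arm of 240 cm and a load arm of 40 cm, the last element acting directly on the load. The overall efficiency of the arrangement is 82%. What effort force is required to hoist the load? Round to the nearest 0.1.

Gear pair MA = 108/24 = 4.5.
Block-and-tackle MA = number of supporting rope parts = 3.
Lever MA = effort arm / load arm = 240/40 = 6.
Combined ideal MA = 4.5 × 3 × 6 = 81.
Actual MA = 81 × 0.82 = 66.42.
Effort = load / actual MA = 11088 / 66.42 = 166.94 N.

166.9 N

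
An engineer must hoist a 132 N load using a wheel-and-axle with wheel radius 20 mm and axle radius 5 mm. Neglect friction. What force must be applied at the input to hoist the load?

33 N

Wheel-and-axle MA = R/r = 20/5 = 4.
Effort = load / MA = 132 / 4 = 33 N.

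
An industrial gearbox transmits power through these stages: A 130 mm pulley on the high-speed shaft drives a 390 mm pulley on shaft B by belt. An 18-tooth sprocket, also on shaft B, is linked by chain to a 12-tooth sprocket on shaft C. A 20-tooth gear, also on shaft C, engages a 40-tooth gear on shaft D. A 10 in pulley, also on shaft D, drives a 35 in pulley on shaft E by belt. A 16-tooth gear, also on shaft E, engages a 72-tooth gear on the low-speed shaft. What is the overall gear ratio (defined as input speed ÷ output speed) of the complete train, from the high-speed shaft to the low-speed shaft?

Each stage contributes driven/driver: belt 390/130 = 3, chain 12/18 = 0.66667, gear mesh 40/20 = 2, belt 35/10 = 3.5, gear mesh 72/16 = 4.5.
Overall: 3 × 0.66667 × 2 × 3.5 × 4.5 = 63.

63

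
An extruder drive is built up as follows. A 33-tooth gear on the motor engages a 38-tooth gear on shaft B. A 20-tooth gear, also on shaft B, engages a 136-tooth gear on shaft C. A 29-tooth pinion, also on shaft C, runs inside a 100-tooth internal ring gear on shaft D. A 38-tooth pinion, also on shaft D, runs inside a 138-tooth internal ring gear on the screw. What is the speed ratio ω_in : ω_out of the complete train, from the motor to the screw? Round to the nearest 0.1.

Each stage contributes driven/driver: gear mesh 38/33 = 1.1515, gear mesh 136/20 = 6.8, internal gear 100/29 = 3.4483, internal gear 138/38 = 3.6316.
Overall: 1.1515 × 6.8 × 3.4483 × 3.6316 = 98.056.

98.1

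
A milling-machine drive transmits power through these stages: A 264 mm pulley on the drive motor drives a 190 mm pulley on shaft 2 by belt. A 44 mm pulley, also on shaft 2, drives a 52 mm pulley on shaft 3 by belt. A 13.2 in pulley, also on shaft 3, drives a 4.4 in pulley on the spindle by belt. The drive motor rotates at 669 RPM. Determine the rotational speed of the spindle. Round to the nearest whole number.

belt 190/264 = 0.7197 → 669/0.7197 = 929.56 RPM
belt 52/44 = 1.1818 → 929.56/1.1818 = 786.55 RPM
belt 4.4/13.2 = 0.33333 → 786.55/0.33333 = 2359.6 RPM

2360 RPM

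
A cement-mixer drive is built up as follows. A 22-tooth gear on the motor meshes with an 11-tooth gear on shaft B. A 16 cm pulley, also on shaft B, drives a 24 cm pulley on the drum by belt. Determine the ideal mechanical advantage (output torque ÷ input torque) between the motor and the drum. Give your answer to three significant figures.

Each stage contributes driven/driver: gear mesh 11/22 = 0.5, belt 24/16 = 1.5.
Overall: 0.5 × 1.5 = 0.75.

0.750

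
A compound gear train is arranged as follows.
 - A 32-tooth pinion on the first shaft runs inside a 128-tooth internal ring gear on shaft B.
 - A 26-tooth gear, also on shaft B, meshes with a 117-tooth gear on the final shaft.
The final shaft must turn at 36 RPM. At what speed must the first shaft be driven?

648 RPM

Overall ratio R = 4 × 4.5 = 18.
Required input speed = output speed × R = 36 × 18 = 648 RPM.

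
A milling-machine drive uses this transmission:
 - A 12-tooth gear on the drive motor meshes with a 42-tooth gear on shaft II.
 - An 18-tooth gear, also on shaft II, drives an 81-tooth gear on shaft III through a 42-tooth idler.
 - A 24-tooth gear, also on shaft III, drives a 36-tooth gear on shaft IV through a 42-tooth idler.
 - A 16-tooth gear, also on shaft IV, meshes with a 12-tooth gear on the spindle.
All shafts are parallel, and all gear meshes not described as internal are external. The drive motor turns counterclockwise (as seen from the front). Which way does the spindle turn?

counterclockwise

the drive motor → shaft II: external mesh, 1 reversal → CW.
shaft II → shaft III: driver → idler → driven is 2 external meshes, 2 reversals → CW.
shaft III → shaft IV: driver → idler → driven is 2 external meshes, 2 reversals → CW.
shaft IV → the spindle: external mesh, 1 reversal → CCW.
6 reversals in total — an even number — so the spindle turns the same way as the drive motor.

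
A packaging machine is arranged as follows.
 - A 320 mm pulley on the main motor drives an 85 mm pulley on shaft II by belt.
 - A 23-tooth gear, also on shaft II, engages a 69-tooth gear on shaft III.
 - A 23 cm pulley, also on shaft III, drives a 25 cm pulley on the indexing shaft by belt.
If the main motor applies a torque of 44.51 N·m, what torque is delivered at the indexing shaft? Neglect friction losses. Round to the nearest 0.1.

38.6 N·m

belt 85/320 = 0.26562 → τ = 44.51·0.26562 = 11.823 N·m
gear mesh 69/23 = 3 → τ = 11.823·3 = 35.469 N·m
belt 25/23 = 1.087 → τ = 35.469·1.087 = 38.553 N·m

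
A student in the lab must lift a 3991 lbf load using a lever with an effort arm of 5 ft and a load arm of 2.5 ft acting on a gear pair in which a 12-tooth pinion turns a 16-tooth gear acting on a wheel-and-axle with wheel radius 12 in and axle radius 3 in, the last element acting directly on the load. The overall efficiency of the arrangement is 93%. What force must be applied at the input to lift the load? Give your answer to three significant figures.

402 lbf

Lever MA = effort arm / load arm = 5/2.5 = 2.
Gear pair MA = 16/12 = 1.3333.
Wheel-and-axle MA = R/r = 12/3 = 4.
Combined ideal MA = 2 × 1.3333 × 4 = 10.667.
Actual MA = 10.667 × 0.93 = 9.92.
Effort = load / actual MA = 3991 / 9.92 = 402.32 lbf.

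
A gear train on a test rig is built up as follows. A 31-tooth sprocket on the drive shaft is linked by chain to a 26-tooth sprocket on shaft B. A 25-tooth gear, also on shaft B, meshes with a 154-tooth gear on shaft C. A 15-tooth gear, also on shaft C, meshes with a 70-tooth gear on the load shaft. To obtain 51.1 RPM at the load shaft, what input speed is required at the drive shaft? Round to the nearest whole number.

Overall ratio R = 0.83871 × 6.16 × 4.6667 = 24.11.
Required input speed = output speed × R = 51.1 × 24.11 = 1232 RPM.

1232 RPM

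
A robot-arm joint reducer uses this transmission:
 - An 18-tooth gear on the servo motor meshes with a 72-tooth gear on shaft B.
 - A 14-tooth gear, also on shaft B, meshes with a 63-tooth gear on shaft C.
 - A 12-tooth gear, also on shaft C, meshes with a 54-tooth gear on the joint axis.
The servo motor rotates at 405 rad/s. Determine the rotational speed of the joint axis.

gear mesh 72/18 = 4 → 405/4 = 101.25 rad/s
gear mesh 63/14 = 4.5 → 101.25/4.5 = 22.5 rad/s
gear mesh 54/12 = 4.5 → 22.5/4.5 = 5 rad/s

5 rad/s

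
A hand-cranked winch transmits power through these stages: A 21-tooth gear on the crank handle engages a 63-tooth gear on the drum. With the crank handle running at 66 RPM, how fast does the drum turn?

22 RPM

the crank handle → the drum (gear mesh, 63/21): 66 ÷ 3 = 22 RPM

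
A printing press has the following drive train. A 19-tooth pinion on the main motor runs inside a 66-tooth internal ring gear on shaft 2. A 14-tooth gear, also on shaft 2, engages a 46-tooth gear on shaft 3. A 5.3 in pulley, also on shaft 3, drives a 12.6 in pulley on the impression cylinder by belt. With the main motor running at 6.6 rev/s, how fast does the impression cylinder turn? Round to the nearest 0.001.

Internal gear: ratio = 66/19 = 3.4737, so shaft 2 turns at 6.6 / 3.4737 = 1.9 rev/s.
Gear mesh: ratio = 46/14 = 3.2857, so shaft 3 turns at 1.9 / 3.2857 = 0.57826 rev/s.
Belt: ratio = 12.6/5.3 = 2.3774, so the impression cylinder turns at 0.57826 / 2.3774 = 0.24324 rev/s.

0.243 rev/s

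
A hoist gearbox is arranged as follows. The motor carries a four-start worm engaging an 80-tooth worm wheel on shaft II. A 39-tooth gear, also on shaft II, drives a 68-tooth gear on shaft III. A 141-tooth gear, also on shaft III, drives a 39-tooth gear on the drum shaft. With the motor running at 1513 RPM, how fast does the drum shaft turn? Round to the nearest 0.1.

156.9 RPM

Worm: ratio = 80/4 = 20, so shaft II turns at 1513 / 20 = 75.65 RPM.
Gear mesh: ratio = 68/39 = 1.7436, so shaft III turns at 75.65 / 1.7436 = 43.388 RPM.
Gear mesh: ratio = 39/141 = 0.2766, so the drum shaft turns at 43.388 / 0.2766 = 156.86 RPM.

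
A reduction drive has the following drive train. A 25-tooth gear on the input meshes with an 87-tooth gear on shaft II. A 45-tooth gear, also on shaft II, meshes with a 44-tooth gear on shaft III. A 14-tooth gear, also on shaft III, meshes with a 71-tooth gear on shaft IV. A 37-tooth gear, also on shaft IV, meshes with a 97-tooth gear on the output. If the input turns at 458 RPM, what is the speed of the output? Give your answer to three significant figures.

Gear mesh: ratio = 87/25 = 3.48, so shaft II turns at 458 / 3.48 = 131.61 RPM.
Gear mesh: ratio = 44/45 = 0.97778, so shaft III turns at 131.61 / 0.97778 = 134.6 RPM.
Gear mesh: ratio = 71/14 = 5.0714, so shaft IV turns at 134.6 / 5.0714 = 26.541 RPM.
Gear mesh: ratio = 97/37 = 2.6216, so the output turns at 26.541 / 2.6216 = 10.124 RPM.

10.1 RPM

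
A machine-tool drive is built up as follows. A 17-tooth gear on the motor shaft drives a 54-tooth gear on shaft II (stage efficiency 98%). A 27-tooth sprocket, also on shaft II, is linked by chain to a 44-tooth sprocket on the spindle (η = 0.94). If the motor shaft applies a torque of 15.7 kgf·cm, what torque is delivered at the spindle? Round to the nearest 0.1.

74.9 kgf·cm

After the gear mesh (54/17): 15.7 × 3.1765 × 0.98 = 48.873 kgf·cm
After the chain (44/27): 48.873 × 1.6296 × 0.94 = 74.866 kgf·cm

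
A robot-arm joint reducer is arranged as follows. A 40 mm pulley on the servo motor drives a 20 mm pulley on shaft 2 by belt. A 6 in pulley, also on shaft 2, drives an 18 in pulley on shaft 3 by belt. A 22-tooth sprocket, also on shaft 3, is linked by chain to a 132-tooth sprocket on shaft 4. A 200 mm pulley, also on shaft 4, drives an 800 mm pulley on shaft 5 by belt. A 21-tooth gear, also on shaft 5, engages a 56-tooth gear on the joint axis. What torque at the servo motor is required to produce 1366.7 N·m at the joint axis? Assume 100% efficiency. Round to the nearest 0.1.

Overall ratio R = 0.5 × 3 × 6 × 4 × 2.6667 = 96.
Input torque = output torque / R = 1366.7 / 96 = 14.236 N·m.

14.2 N·m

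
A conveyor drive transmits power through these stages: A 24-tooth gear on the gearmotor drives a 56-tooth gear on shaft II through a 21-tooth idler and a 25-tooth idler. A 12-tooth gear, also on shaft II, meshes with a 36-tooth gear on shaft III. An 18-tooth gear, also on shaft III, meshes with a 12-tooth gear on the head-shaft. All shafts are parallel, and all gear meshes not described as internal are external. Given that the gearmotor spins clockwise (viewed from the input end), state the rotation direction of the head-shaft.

anticlockwise

the gearmotor → shaft II: driver → idler → idler → driven is 3 external meshes, 3 reversals → CCW.
shaft II → shaft III: external mesh, 1 reversal → CW.
shaft III → the head-shaft: external mesh, 1 reversal → CCW.
5 reversals in total — an odd number — so the head-shaft turns opposite to the gearmotor.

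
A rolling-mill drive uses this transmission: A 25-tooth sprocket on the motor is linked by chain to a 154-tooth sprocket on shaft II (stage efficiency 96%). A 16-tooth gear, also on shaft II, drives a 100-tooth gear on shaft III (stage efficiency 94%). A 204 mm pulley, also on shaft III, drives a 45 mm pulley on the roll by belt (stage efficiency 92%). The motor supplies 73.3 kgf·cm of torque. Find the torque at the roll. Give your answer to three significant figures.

Chain: ratio = 154/25 = 6.16; torque at shaft II = 73.3 × 6.16 × 0.96 = 433.47 kgf·cm.
Gear mesh: ratio = 100/16 = 6.25; torque at shaft III = 433.47 × 6.25 × 0.94 = 2546.6 kgf·cm.
Belt: ratio = 45/204 = 0.22059; torque at the roll = 2546.6 × 0.22059 × 0.92 = 516.81 kgf·cm.

517 kgf·cm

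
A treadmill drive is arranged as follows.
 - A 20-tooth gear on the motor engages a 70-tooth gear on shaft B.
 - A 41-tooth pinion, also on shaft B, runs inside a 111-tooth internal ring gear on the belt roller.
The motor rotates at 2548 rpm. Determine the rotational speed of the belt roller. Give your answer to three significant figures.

269 rpm

Gear mesh: ratio = 70/20 = 3.5, so shaft B turns at 2548 / 3.5 = 728 rpm.
Internal gear: ratio = 111/41 = 2.7073, so the belt roller turns at 728 / 2.7073 = 268.9 rpm.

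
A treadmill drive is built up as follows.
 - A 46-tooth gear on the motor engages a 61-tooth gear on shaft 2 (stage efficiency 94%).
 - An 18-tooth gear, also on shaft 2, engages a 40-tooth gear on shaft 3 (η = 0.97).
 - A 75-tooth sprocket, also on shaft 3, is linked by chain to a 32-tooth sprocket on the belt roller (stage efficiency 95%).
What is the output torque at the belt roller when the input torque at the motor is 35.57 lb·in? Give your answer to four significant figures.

38.74 lb·in

After the gear mesh (61/46): 35.57 × 1.3261 × 0.94 = 44.339 lb·in
After the gear mesh (40/18): 44.339 × 2.2222 × 0.97 = 95.575 lb·in
After the chain (32/75): 95.575 × 0.42667 × 0.95 = 38.74 lb·in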